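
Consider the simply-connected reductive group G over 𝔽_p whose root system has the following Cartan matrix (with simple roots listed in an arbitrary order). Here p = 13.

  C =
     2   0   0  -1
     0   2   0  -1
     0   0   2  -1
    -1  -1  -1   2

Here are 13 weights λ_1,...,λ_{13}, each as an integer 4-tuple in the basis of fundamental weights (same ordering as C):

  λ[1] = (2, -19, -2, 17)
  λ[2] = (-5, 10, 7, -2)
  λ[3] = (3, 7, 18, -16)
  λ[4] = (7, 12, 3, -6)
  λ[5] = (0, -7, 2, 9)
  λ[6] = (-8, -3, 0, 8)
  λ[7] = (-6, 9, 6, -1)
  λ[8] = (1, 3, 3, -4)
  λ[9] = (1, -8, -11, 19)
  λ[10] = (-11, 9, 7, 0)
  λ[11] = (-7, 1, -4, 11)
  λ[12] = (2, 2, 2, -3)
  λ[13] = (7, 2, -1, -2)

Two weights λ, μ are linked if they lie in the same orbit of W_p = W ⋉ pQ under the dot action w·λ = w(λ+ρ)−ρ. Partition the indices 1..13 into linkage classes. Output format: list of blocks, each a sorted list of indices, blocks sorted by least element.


Type D_4, rank 4, |W|=192; reorder rows/cols to standard.

Alcove-folded reps (p=13, 13 weights, presented ϖ-order):

  λ_1+ρ ↦ (0, 5, 2, 1);  λ_2+ρ ↦ (0, 5, 2, 1);  λ_3+ρ ↦ (5, 1, 2, 1);  λ_4+ρ ↦ (0, 5, 2, 1);  λ_5+ρ ↦ (0, 5, 2, 1);  λ_6+ρ ↦ (7, 2, 1, 0);  λ_7+ρ ↦ (0, 5, 2, 1);  λ_8+ρ ↦ (1, 1, 1, 2);  λ_9+ρ ↦ (7, 2, 1, 0);  λ_10+ρ ↦ (1, 1, 1, 2);  λ_11+ρ ↦ (5, 1, 2, 1);  λ_12+ρ ↦ (1, 1, 1, 2);  λ_13+ρ ↦ (7, 2, 1, 0)

Grouping the 13 weights by Ā_13-representative: 4 linkage classes.

[[1, 2, 4, 5, 7], [3, 11], [6, 9, 13], [8, 10, 12]]


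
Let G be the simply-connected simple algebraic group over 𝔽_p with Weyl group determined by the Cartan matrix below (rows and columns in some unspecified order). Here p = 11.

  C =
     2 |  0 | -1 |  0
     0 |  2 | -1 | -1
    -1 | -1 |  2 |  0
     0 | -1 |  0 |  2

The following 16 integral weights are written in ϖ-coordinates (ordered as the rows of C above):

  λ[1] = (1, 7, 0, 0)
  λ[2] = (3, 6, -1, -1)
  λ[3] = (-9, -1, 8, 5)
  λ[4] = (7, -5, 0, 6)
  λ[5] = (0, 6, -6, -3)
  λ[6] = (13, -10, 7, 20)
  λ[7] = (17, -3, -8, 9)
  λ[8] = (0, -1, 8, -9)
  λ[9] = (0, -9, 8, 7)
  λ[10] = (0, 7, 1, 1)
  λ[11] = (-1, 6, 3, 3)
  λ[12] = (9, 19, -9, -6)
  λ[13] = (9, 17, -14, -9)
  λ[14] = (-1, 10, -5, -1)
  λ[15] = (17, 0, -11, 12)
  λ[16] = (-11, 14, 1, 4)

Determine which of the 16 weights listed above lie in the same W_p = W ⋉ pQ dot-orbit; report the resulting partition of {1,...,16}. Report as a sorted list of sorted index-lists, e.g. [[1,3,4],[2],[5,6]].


Type A_4, rank 4, |W|=120; reorder rows/cols to standard.

Each λ_j+ρ reduced to Ā_11; 4-tuples below use C's row order:

    1: (1, 8, 1, 0)
    2: (4, 7, 0, 0)
    3: (4, 0, 1, 2)
    4: (4, 1, 3, 2)
    5: (4, 0, 1, 2)
    6: (1, 8, 1, 0)
    7: (1, 0, 2, 7)
    8: (1, 8, 1, 0)
    9: (1, 8, 1, 0)
    10: (1, 8, 1, 0)
    11: (4, 7, 0, 0)
    12: (4, 0, 1, 2)
    13: (4, 1, 3, 2)
    14: (4, 7, 0, 0)
    15: (1, 0, 2, 7)
    16: (4, 0, 1, 2)

These 16 weights hit 5 W_11-dot-orbits; sizes (5, 3, 4, 2, 2):

[[1, 6, 8, 9, 10], [2, 11, 14], [3, 5, 12, 16], [4, 13], [7, 15]]


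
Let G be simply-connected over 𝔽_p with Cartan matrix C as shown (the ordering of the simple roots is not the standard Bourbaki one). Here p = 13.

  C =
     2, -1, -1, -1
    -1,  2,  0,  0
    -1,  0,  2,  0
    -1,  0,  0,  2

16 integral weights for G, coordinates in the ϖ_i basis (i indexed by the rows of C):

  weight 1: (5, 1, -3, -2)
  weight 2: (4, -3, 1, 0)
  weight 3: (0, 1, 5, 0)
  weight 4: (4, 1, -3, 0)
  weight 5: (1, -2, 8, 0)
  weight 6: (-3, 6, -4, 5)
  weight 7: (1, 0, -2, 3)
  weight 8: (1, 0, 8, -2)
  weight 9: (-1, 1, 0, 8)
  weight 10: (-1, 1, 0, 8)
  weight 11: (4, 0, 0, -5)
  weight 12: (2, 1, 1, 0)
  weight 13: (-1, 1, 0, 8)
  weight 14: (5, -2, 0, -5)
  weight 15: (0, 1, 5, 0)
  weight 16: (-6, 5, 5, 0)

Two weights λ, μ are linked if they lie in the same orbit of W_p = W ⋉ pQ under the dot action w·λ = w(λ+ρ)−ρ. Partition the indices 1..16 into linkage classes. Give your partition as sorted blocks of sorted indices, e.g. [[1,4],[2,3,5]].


Root system D_4: the 4×4 matrix C matches after relabeling.

Folding the 16 weights λ_j+ρ into Ā_13 (reps in the given 4-coord order):

  λ_1+ρ ↦ (3, 2, 2, 1) · λ_2+ρ ↦ (3, 2, 2, 1) · λ_3+ρ ↦ (1, 2, 6, 1) · λ_4+ρ ↦ (3, 2, 2, 1) · λ_5+ρ ↦ (1, 1, 9, 1) · λ_6+ρ ↦ (3, 2, 2, 1) · λ_7+ρ ↦ (1, 1, 1, 4) · λ_8+ρ ↦ (1, 1, 9, 1) · λ_9+ρ ↦ (0, 2, 1, 9) · λ_10+ρ ↦ (0, 2, 1, 9) · λ_11+ρ ↦ (1, 1, 1, 4) · λ_12+ρ ↦ (3, 2, 2, 1) · λ_13+ρ ↦ (0, 2, 1, 9) · λ_14+ρ ↦ (1, 1, 1, 4) · λ_15+ρ ↦ (1, 2, 6, 1) · λ_16+ρ ↦ (1, 1, 1, 4)

Partition of {1..16} into 5 W_13-dot-orbits:

[[1, 2, 4, 6, 12], [3, 15], [5, 8], [7, 11, 14, 16], [9, 10, 13]]


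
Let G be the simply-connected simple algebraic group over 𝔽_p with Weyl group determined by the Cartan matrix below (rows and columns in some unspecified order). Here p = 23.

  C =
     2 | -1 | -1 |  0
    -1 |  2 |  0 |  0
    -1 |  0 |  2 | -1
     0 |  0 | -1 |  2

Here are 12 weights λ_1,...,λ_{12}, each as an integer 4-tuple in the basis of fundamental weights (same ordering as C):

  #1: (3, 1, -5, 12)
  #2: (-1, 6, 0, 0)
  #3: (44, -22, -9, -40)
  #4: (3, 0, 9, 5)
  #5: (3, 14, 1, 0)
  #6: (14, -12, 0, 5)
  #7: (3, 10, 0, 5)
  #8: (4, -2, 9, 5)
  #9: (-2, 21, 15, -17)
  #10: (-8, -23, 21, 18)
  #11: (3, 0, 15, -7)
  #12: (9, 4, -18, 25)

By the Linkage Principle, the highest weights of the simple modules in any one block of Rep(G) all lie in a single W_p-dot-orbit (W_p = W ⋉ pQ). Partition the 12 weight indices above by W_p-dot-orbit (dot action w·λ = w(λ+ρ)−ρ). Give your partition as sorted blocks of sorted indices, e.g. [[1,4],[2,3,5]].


Dynkin diagram of C (from the 6 off-diagonal −1 entries): A_4.

Alcove-folded reps (p=23, 12 weights, presented ϖ-order):

  [1] (0, 2, 4, 9)
  [2] (0, 7, 1, 1)
  [3] (0, 7, 1, 1)
  [4] (4, 1, 10, 6)
  [5] (4, 15, 2, 1)
  [6] (4, 11, 1, 6)
  [7] (4, 11, 1, 6)
  [8] (4, 1, 10, 6)
  [9] (0, 7, 1, 1)
  [10] (4, 11, 1, 6)
  [11] (4, 1, 10, 6)
  [12] (4, 1, 10, 6)

5 distinct reps among the 12 weights ⇒ 5 W_23-linkage classes:

[[1], [2, 3, 9], [4, 8, 11, 12], [5], [6, 7, 10]]


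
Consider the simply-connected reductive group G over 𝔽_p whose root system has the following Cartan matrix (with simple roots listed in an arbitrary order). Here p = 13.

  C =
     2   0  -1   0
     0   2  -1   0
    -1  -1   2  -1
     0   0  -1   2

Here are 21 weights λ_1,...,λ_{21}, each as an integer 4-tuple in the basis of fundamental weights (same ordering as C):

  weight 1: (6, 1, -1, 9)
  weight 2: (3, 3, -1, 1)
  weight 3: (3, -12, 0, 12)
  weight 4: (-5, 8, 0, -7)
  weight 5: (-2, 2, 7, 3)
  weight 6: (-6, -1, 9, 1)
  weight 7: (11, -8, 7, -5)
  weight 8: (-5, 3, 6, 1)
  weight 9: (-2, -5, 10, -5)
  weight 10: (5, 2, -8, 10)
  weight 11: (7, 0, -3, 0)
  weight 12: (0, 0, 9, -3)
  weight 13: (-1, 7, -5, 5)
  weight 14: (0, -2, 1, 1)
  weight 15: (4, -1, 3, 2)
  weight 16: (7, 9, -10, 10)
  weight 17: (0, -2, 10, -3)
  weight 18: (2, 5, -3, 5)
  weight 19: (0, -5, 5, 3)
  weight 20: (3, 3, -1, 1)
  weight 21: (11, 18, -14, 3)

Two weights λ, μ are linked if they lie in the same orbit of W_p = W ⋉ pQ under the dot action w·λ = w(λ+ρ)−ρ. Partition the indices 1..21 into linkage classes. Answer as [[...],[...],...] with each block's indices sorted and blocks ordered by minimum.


Dynkin diagram of C (from the 6 off-diagonal −1 entries): D_4.

Each λ_j+ρ reduced to Ā_13; 4-tuples below use C's row order:

  λ_1+ρ ↦ (1, 4, 2, 4);  λ_2+ρ ↦ (4, 4, 0, 2);  λ_3+ρ ↦ (5, 0, 1, 2);  λ_4+ρ ↦ (5, 0, 1, 3);  λ_5+ρ ↦ (1, 1, 1, 2);  λ_6+ρ ↦ (5, 0, 1, 2);  λ_7+ρ ↦ (5, 0, 1, 3);  λ_8+ρ ↦ (4, 4, 0, 2);  λ_9+ρ ↦ (1, 4, 2, 4);  λ_10+ρ ↦ (1, 4, 2, 4);  λ_11+ρ ↦ (6, 1, 0, 1);  λ_12+ρ ↦ (1, 1, 1, 2);  λ_13+ρ ↦ (4, 4, 0, 2);  λ_14+ρ ↦ (1, 1, 1, 2);  λ_15+ρ ↦ (5, 0, 1, 3);  λ_16+ρ ↦ (1, 1, 1, 2);  λ_17+ρ ↦ (1, 1, 1, 2);  λ_18+ρ ↦ (1, 4, 2, 4);  λ_19+ρ ↦ (1, 4, 2, 4);  λ_20+ρ ↦ (4, 4, 0, 2);  λ_21+ρ ↦ (5, 0, 1, 3)

Partition of {1..21} into 6 W_13-dot-orbits:

[[1, 9, 10, 18, 19], [2, 8, 13, 20], [3, 6], [4, 7, 15, 21], [5, 12, 14, 16, 17], [11]]


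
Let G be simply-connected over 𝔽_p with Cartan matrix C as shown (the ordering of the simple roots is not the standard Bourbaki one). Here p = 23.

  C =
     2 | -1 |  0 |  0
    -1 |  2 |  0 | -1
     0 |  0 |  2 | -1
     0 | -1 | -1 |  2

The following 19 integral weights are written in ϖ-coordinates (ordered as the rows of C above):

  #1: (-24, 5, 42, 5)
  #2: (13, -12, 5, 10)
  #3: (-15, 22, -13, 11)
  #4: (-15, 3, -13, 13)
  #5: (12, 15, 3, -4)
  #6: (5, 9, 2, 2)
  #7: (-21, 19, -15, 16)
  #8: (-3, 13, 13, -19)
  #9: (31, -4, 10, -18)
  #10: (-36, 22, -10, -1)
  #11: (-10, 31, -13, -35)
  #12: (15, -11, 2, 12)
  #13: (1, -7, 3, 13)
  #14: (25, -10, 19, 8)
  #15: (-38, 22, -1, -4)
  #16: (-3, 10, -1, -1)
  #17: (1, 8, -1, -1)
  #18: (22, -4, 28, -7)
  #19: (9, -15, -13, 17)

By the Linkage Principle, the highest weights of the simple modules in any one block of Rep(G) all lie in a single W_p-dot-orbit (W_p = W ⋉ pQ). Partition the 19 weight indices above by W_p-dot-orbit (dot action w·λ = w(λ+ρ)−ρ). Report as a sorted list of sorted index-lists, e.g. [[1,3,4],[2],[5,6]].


Dynkin diagram of C (from the 6 off-diagonal −1 entries): A_4.

Ā_23 reps of the 19 weights (A_4, coords as presented):

  λ_1 → (3, 11, 6, 0);  λ_2 → (3, 11, 6, 0);  λ_3 → (2, 9, 0, 0);  λ_4 → (4, 2, 4, 8);  λ_5 → (6, 10, 3, 3);  λ_6 → (6, 10, 3, 3);  λ_7 → (6, 0, 0, 3);  λ_8 → (4, 2, 4, 8);  λ_9 → (3, 11, 6, 0);  λ_10 → (2, 9, 0, 0);  λ_11 → (2, 9, 0, 0);  λ_12 → (6, 10, 3, 3);  λ_13 → (4, 2, 4, 8);  λ_14 → (6, 0, 0, 3);  λ_15 → (6, 0, 0, 3);  λ_16 → (2, 9, 0, 0);  λ_17 → (2, 9, 0, 0);  λ_18 → (6, 0, 0, 3);  λ_19 → (4, 2, 4, 8)

These 19 weights hit 5 W_23-dot-orbits; sizes (3, 5, 4, 3, 4):

[[1, 2, 9], [3, 10, 11, 16, 17], [4, 8, 13, 19], [5, 6, 12], [7, 14, 15, 18]]


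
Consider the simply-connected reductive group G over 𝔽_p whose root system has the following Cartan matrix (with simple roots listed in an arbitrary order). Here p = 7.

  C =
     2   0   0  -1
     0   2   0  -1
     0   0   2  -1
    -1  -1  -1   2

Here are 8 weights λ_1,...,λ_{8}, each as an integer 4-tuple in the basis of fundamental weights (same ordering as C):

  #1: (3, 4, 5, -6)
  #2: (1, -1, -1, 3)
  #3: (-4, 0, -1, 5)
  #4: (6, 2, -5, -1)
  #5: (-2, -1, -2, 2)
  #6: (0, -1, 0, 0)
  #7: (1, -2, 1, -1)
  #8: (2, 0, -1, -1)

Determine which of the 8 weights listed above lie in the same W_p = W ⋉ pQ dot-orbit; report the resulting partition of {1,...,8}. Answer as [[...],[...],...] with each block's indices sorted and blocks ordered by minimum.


Dynkin diagram of C (from the 6 off-diagonal −1 entries): D_4.

λ_j+ρ reflected into Ā_7 (⟨·,θ^∨⟩≤7); 4-tuples as given:

  λ_1 → (1, 0, 1, 1);  λ_2 → (2, 0, 0, 1);  λ_3 → (3, 1, 0, 0);  λ_4 → (3, 1, 0, 0);  λ_5 → (1, 0, 1, 1);  λ_6 → (1, 0, 1, 1);  λ_7 → (1, 0, 1, 1);  λ_8 → (3, 1, 0, 0)

Partition of {1..8} into 3 W_7-dot-orbits:

[[1, 5, 6, 7], [2], [3, 4, 8]]


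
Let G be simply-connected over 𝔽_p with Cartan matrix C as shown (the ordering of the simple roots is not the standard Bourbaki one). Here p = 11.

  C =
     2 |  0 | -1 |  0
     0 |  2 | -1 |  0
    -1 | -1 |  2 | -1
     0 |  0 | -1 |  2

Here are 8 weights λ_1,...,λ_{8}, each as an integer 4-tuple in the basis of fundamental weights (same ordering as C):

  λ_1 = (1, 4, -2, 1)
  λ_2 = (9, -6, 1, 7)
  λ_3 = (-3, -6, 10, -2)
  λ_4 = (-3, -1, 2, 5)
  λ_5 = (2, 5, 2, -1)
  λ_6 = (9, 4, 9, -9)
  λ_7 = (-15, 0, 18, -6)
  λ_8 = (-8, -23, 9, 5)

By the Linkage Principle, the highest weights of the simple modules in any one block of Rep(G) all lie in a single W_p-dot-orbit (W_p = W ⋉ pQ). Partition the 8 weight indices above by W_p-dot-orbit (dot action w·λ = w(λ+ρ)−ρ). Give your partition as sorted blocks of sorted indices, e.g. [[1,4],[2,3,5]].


Type D_4, rank 4, |W|=192; reorder rows/cols to standard.

W_11-reps of the 8 weights in Ā_11 (same 4-coord order as C):

    1: (1, 4, 1, 1)
    2: (1, 4, 1, 1)
    3: (2, 5, 0, 1)
    4: (2, 0, 1, 6)
    5: (2, 5, 0, 1)
    6: (1, 4, 1, 1)
    7: (2, 5, 0, 1)
    8: (2, 5, 0, 1)

Linkage partition of the 8 weights (3 classes, p=11):

[[1, 2, 6], [3, 5, 7, 8], [4]]


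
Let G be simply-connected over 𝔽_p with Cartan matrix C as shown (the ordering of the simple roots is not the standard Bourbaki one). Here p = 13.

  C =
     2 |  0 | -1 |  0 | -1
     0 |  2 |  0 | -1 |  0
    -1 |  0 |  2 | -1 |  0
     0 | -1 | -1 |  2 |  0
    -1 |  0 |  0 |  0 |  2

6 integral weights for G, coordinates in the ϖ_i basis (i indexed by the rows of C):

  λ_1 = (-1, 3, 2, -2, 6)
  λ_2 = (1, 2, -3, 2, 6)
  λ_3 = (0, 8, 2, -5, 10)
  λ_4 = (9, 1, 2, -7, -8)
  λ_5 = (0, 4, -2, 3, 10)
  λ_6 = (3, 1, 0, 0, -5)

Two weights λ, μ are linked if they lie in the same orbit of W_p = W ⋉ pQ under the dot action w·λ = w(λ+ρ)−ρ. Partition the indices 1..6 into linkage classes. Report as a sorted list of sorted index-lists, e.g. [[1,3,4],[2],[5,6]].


Dynkin diagram of C (from the 8 off-diagonal −1 entries): A_5.

λ_j+ρ reflected into Ā_13 (⟨·,θ^∨⟩≤13); 5-tuples as given:

  1: (0, 3, 2, 1, 7) · 2: (0, 3, 2, 1, 7) · 3: (0, 2, 1, 1, 4) · 4: (0, 3, 2, 1, 7) · 5: (0, 2, 1, 1, 4) · 6: (0, 2, 1, 1, 4)

These 6 weights hit 2 W_13-dot-orbits; sizes (3, 3):

[[1, 2, 4], [3, 5, 6]]


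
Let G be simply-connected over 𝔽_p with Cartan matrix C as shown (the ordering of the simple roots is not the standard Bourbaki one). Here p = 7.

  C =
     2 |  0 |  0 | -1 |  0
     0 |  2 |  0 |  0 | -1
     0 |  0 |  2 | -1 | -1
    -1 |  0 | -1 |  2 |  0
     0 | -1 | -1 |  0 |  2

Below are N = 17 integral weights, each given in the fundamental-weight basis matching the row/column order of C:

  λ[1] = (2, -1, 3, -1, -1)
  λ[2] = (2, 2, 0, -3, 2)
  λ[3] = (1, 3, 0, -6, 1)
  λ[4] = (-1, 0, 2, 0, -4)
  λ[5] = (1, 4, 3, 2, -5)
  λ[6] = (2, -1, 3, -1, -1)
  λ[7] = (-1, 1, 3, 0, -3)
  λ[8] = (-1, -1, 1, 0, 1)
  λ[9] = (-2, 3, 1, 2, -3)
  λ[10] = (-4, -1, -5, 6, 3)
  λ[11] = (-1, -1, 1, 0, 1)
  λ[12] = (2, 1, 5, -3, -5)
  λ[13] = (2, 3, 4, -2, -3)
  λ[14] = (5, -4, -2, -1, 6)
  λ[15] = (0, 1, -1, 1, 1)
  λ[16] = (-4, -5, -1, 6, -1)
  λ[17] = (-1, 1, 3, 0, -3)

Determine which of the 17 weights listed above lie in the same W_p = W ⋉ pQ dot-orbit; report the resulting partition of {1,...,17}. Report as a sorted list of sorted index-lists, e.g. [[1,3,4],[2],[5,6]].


Dynkin diagram of C (from the 8 off-diagonal −1 entries): A_5.

Each λ_j+ρ reduced to Ā_7; 5-tuples below use C's row order:

  1: (3, 0, 4, 0, 0) · 2: (0, 2, 1, 1, 2) · 3: (1, 2, 0, 2, 2) · 4: (0, 2, 0, 1, 1) · 5: (1, 2, 0, 2, 2) · 6: (3, 0, 4, 0, 0) · 7: (0, 0, 2, 1, 2) · 8: (0, 0, 2, 1, 2) · 9: (1, 2, 0, 2, 2) · 10: (3, 0, 4, 0, 0) · 11: (0, 0, 2, 1, 2) · 12: (1, 2, 0, 2, 2) · 13: (0, 0, 2, 1, 2) · 14: (0, 2, 0, 1, 1) · 15: (1, 2, 0, 2, 2) · 16: (3, 0, 4, 0, 0) · 17: (0, 0, 2, 1, 2)

5 distinct reps among the 17 weights ⇒ 5 W_7-linkage classes:

[[1, 6, 10, 16], [2], [3, 5, 9, 12, 15], [4, 14], [7, 8, 11, 13, 17]]


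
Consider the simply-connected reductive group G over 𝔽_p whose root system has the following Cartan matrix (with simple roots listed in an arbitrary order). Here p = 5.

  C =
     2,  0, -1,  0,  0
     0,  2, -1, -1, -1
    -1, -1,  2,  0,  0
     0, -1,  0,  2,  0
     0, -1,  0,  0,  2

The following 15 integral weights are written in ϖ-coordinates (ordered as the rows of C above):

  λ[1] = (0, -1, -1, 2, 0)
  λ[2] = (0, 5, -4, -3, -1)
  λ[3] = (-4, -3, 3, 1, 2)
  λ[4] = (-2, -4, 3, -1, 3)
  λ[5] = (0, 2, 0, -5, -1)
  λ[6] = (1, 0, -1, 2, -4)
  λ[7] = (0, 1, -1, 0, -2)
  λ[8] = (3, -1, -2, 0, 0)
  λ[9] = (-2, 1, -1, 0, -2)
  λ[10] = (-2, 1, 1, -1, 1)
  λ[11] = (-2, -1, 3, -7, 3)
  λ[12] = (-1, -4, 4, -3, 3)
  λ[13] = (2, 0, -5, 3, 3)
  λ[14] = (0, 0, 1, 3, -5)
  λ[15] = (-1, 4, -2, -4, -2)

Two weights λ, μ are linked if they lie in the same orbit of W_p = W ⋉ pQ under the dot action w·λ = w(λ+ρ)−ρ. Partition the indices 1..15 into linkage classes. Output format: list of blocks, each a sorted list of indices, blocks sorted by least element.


Cartan matrix: type D_5 (|W|=1920); un-permuting the 5 rows.

Alcove-folded reps (p=5, 15 weights, presented ϖ-order):

  λ_1+ρ ↦ (1, 0, 0, 3, 1) · λ_2+ρ ↦ (0, 0, 1, 1, 1) · λ_3+ρ ↦ (1, 0, 1, 0, 1) · λ_4+ρ ↦ (1, 0, 0, 3, 1) · λ_5+ρ ↦ (1, 0, 0, 3, 1) · λ_6+ρ ↦ (0, 0, 1, 1, 1) · λ_7+ρ ↦ (1, 1, 0, 1, 1) · λ_8+ρ ↦ (3, 1, 0, 0, 0) · λ_9+ρ ↦ (0, 0, 1, 1, 1) · λ_10+ρ ↦ (2, 0, 0, 1, 1) · λ_11+ρ ↦ (0, 0, 1, 1, 1) · λ_12+ρ ↦ (1, 0, 0, 3, 1) · λ_13+ρ ↦ (3, 1, 0, 0, 0) · λ_14+ρ ↦ (2, 0, 0, 1, 1) · λ_15+ρ ↦ (1, 0, 0, 3, 1)

The 15 indices split into 6 linkage classes (same alcove rep ⇔ same W_5-dot-orbit):

[[1, 4, 5, 12, 15], [2, 6, 9, 11], [3], [7], [8, 13], [10, 14]]


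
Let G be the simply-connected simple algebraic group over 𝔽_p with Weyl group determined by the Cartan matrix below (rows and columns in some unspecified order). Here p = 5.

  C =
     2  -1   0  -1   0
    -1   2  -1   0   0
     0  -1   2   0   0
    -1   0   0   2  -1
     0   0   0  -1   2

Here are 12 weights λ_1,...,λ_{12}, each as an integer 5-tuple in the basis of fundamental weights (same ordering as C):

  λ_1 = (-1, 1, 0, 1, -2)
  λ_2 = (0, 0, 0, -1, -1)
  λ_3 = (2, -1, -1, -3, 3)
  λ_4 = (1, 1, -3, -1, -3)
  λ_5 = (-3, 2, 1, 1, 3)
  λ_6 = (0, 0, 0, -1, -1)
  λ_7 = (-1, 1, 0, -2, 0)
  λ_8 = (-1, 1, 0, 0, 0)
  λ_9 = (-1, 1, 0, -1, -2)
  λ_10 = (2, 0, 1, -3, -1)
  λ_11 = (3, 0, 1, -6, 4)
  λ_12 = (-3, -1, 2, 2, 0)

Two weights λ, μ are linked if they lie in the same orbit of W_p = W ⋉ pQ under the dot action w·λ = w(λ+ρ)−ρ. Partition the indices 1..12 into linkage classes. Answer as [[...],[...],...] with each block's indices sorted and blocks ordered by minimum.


Type A_5, rank 5, |W|=720; reorder rows/cols to standard.

Ā_5 reps of the 12 weights (A_5, coords as presented):

  λ_1+ρ ↦ (0, 2, 1, 1, 1) · λ_2+ρ ↦ (1, 1, 1, 0, 0) · λ_3+ρ ↦ (1, 0, 0, 2, 2) · λ_4+ρ ↦ (0, 0, 2, 2, 0) · λ_5+ρ ↦ (1, 1, 1, 0, 0) · λ_6+ρ ↦ (1, 1, 1, 0, 0) · λ_7+ρ ↦ (1, 1, 1, 0, 0) · λ_8+ρ ↦ (0, 2, 1, 1, 1) · λ_9+ρ ↦ (1, 1, 1, 0, 0) · λ_10+ρ ↦ (1, 1, 1, 0, 1) · λ_11+ρ ↦ (1, 0, 0, 2, 2) · λ_12+ρ ↦ (0, 2, 1, 1, 1)

The 12 indices split into 5 linkage classes (same alcove rep ⇔ same W_5-dot-orbit):

[[1, 8, 12], [2, 5, 6, 7, 9], [3, 11], [4], [10]]


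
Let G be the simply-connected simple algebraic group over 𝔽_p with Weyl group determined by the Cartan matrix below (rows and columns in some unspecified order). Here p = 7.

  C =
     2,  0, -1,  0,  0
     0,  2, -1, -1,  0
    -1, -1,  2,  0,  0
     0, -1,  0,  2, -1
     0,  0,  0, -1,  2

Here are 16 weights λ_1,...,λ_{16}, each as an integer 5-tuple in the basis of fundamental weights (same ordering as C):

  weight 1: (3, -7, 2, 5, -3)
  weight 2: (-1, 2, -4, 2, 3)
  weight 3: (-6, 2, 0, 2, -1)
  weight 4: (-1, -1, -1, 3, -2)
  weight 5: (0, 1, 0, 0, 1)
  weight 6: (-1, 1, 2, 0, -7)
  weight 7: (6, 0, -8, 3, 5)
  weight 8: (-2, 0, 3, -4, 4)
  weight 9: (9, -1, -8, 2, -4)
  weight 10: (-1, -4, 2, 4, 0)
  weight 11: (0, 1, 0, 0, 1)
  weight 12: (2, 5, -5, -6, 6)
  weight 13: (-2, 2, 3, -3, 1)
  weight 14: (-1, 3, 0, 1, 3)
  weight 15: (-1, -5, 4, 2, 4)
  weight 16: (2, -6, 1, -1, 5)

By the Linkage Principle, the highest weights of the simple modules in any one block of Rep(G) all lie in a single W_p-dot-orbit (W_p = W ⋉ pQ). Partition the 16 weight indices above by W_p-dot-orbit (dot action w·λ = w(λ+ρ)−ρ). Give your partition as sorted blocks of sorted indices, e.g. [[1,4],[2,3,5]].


Dynkin diagram of C (from the 8 off-diagonal −1 entries): A_5.

Folding the 16 weights λ_j+ρ into Ā_7 (reps in the given 5-coord order):

    λ_1 → (1, 1, 3, 2, 0)
    λ_2 → (0, 0, 0, 3, 1)
    λ_3 → (1, 1, 3, 2, 0)
    λ_4 → (0, 0, 0, 3, 1)
    λ_5 → (1, 2, 1, 1, 2)
    λ_6 → (0, 3, 0, 2, 1)
    λ_7 → (1, 1, 3, 2, 0)
    λ_8 → (1, 2, 1, 1, 2)
    λ_9 → (0, 0, 0, 3, 1)
    λ_10 → (0, 3, 0, 2, 1)
    λ_11 → (1, 2, 1, 1, 2)
    λ_12 → (0, 3, 0, 2, 1)
    λ_13 → (1, 1, 3, 2, 0)
    λ_14 → (1, 1, 3, 2, 0)
    λ_15 → (1, 2, 1, 1, 2)
    λ_16 → (0, 3, 0, 2, 1)

4 distinct reps among the 16 weights ⇒ 4 W_7-linkage classes:

[[1, 3, 7, 13, 14], [2, 4, 9], [5, 8, 11, 15], [6, 10, 12, 16]]


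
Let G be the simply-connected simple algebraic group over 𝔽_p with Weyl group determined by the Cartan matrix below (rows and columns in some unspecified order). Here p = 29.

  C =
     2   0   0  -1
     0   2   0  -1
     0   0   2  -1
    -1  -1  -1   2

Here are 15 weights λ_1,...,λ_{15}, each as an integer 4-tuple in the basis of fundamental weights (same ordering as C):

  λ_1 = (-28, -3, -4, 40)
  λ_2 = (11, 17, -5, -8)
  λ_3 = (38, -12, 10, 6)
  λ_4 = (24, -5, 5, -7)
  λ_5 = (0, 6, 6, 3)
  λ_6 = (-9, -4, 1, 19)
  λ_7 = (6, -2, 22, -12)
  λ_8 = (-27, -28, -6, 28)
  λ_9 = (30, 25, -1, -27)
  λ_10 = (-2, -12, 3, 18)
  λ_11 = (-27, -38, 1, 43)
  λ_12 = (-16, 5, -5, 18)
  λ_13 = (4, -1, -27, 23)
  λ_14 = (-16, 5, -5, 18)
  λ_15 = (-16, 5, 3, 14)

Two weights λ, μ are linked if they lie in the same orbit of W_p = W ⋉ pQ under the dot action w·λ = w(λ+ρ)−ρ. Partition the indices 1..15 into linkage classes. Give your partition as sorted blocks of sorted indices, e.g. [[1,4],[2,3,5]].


C ↔ D_4 under row/col permutation; |W(D_4)| = 192.

W_29-reps of the 15 weights in Ā_29 (same 4-coord order as C):

  [1] (8, 3, 2, 7) · [2] (1, 7, 7, 4) · [3] (1, 7, 7, 4) · [4] (15, 6, 4, 0) · [5] (1, 7, 7, 4) · [6] (8, 3, 2, 7) · [7] (1, 7, 7, 4) · [8] (3, 2, 24, 0) · [9] (3, 2, 24, 0) · [10] (1, 11, 4, 6) · [11] (8, 3, 2, 7) · [12] (15, 6, 4, 0) · [13] (3, 2, 24, 0) · [14] (15, 6, 4, 0) · [15] (15, 6, 4, 0)

Grouping the 15 weights by Ā_29-representative: 5 linkage classes.

[[1, 6, 11], [2, 3, 5, 7], [4, 12, 14, 15], [8, 9, 13], [10]]


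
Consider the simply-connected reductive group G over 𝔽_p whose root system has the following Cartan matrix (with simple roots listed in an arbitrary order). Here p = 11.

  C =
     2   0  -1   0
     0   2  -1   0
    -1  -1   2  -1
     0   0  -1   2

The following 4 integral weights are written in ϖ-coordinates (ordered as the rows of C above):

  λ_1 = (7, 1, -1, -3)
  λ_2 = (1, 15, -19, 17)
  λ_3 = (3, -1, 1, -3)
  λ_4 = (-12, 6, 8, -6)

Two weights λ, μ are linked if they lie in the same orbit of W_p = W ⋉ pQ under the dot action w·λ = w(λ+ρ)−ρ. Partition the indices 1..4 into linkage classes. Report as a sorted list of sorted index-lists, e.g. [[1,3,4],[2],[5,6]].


Cartan matrix: type D_4 (|W|=192); un-permuting the 4 rows.

Folding the 4 weights λ_j+ρ into Ā_11 (reps in the given 4-coord order):

  1: (6, 0, 2, 0)
  2: (4, 0, 0, 2)
  3: (4, 0, 0, 2)
  4: (4, 0, 0, 2)

Grouping the 4 weights by Ā_11-representative: 2 linkage classes.

[[1], [2, 3, 4]]


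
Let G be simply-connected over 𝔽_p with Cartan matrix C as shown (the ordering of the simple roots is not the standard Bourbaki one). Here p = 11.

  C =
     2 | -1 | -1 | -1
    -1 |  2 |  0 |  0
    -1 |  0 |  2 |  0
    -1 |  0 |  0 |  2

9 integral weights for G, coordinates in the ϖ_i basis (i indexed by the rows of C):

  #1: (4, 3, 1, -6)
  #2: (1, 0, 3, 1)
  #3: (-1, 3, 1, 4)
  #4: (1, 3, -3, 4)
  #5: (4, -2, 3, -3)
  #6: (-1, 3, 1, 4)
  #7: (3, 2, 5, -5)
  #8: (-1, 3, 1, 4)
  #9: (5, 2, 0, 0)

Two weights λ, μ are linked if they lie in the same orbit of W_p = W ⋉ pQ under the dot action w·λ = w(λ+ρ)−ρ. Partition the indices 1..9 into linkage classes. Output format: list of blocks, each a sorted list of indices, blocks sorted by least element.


D_4 Cartan matrix, 4 simple roots permuted; ρ=(1,1,1,1).

Ā_11 reps of the 9 weights (D_4, coords as presented):

  [1] (0, 4, 2, 5) · [2] (2, 1, 4, 2) · [3] (0, 4, 2, 5) · [4] (0, 4, 2, 5) · [5] (2, 1, 4, 2) · [6] (0, 4, 2, 5) · [7] (2, 1, 4, 2) · [8] (0, 4, 2, 5) · [9] (0, 3, 1, 1)

The 9 indices split into 3 linkage classes (same alcove rep ⇔ same W_11-dot-orbit):

[[1, 3, 4, 6, 8], [2, 5, 7], [9]]


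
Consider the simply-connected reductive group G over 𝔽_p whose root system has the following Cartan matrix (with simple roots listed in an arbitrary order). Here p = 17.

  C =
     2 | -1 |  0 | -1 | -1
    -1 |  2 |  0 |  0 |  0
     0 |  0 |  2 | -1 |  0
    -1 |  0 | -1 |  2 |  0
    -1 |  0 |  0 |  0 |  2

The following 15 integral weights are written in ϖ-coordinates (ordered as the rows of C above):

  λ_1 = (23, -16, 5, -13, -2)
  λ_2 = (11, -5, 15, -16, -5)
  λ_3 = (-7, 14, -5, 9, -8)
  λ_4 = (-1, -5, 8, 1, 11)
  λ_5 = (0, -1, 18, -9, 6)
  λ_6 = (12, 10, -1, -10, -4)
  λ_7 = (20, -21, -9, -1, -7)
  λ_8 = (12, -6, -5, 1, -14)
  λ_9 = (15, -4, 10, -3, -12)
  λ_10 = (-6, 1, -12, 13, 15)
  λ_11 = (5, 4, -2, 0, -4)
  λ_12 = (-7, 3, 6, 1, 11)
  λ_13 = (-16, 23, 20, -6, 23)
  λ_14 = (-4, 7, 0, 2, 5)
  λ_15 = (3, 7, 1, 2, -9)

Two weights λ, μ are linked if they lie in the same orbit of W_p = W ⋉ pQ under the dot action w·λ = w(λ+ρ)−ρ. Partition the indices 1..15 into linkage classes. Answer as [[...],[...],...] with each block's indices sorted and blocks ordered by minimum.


Cartan matrix: type D_5 (|W|=1920); un-permuting the 5 rows.

Ā_17 reps of the 15 weights (D_5, coords as presented):

  λ_1 → (3, 5, 1, 0, 3) · λ_2 → (3, 4, 1, 1, 4) · λ_3 → (0, 2, 3, 2, 6) · λ_4 → (0, 2, 3, 2, 6) · λ_5 → (0, 5, 9, 0, 2) · λ_6 → (3, 4, 1, 1, 4) · λ_7 → (3, 4, 1, 1, 4) · λ_8 → (0, 2, 3, 2, 6) · λ_9 → (3, 5, 1, 0, 3) · λ_10 → (3, 5, 1, 0, 3) · λ_11 → (3, 5, 1, 0, 3) · λ_12 → (0, 2, 3, 2, 6) · λ_13 → (3, 4, 1, 1, 4) · λ_14 → (3, 5, 1, 0, 3) · λ_15 → (3, 4, 1, 1, 4)

Linkage partition of the 15 weights (4 classes, p=17):

[[1, 9, 10, 11, 14], [2, 6, 7, 13, 15], [3, 4, 8, 12], [5]]


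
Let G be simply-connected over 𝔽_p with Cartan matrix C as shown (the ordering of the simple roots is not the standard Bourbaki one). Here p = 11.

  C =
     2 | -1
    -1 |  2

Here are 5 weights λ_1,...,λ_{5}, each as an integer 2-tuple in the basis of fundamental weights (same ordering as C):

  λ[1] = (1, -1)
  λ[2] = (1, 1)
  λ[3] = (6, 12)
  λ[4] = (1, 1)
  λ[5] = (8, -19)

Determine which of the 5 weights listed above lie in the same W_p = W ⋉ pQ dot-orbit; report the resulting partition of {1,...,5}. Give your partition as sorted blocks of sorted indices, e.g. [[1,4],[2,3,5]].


Dynkin diagram of C (from the 2 off-diagonal −1 entries): A_2.

Alcove-folded reps (p=11, 5 weights, presented ϖ-order):

  [1] (2, 0);  [2] (2, 2);  [3] (2, 2);  [4] (2, 2);  [5] (2, 2)

Partition of {1..5} into 2 W_11-dot-orbits:

[[1], [2, 3, 4, 5]]


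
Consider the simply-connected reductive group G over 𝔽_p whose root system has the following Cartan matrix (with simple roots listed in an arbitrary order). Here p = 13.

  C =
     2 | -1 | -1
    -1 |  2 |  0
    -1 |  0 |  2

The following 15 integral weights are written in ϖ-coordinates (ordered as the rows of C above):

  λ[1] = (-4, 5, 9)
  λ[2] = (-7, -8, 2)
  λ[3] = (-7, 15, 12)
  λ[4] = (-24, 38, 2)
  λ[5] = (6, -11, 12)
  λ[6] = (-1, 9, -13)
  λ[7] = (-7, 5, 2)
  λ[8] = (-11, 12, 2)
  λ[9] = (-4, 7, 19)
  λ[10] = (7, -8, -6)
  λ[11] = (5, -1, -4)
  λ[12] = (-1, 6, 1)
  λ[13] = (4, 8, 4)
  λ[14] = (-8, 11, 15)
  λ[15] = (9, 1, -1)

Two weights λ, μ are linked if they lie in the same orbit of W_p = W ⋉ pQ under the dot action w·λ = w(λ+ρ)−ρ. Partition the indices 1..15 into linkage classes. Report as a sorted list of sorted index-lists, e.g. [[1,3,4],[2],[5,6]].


A_3 Cartan matrix, 3 simple roots permuted; ρ=(1,1,1).

Folding the 15 weights λ_j+ρ into Ā_13 (reps in the given 3-coord order):

  λ_1 → (3, 3, 7) · λ_2 → (3, 3, 7) · λ_3 → (3, 0, 3) · λ_4 → (3, 3, 7) · λ_5 → (3, 0, 3) · λ_6 → (10, 2, 0) · λ_7 → (3, 0, 3) · λ_8 → (3, 3, 7) · λ_9 → (4, 3, 1) · λ_10 → (4, 3, 1) · λ_11 → (3, 0, 3) · λ_12 → (0, 7, 2) · λ_13 → (4, 3, 1) · λ_14 → (4, 3, 1) · λ_15 → (10, 2, 0)

These 15 weights hit 5 W_13-dot-orbits; sizes (4, 4, 2, 4, 1):

[[1, 2, 4, 8], [3, 5, 7, 11], [6, 15], [9, 10, 13, 14], [12]]


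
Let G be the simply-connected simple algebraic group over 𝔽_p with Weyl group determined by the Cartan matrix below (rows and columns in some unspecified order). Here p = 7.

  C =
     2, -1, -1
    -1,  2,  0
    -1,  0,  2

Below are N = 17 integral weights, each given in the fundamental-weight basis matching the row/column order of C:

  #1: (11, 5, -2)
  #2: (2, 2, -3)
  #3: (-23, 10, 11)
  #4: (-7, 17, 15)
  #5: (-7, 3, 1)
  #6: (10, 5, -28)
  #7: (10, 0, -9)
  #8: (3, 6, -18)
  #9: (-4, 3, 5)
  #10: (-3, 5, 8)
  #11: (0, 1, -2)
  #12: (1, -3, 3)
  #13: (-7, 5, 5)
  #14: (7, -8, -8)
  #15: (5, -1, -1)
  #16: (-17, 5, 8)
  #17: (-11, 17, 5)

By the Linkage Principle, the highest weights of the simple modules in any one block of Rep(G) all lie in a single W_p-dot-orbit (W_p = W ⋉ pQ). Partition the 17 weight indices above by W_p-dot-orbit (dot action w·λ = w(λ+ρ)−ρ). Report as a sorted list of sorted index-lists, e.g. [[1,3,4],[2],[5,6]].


A_3 Cartan matrix, 3 simple roots permuted; ρ=(1,1,1).

Folding the 17 weights λ_j+ρ into Ā_7 (reps in the given 3-coord order):

  [1] (1, 3, 2) · [2] (1, 3, 2) · [3] (1, 3, 2) · [4] (0, 2, 4) · [5] (0, 2, 4) · [6] (1, 3, 2) · [7] (1, 3, 2) · [8] (3, 1, 3) · [9] (3, 1, 3) · [10] (0, 2, 1) · [11] (0, 2, 1) · [12] (0, 2, 4) · [13] (6, 0, 0) · [14] (6, 0, 0) · [15] (6, 0, 0) · [16] (0, 2, 1) · [17] (3, 1, 3)

These 17 weights hit 5 W_7-dot-orbits; sizes (5, 3, 3, 3, 3):

[[1, 2, 3, 6, 7], [4, 5, 12], [8, 9, 17], [10, 11, 16], [13, 14, 15]]


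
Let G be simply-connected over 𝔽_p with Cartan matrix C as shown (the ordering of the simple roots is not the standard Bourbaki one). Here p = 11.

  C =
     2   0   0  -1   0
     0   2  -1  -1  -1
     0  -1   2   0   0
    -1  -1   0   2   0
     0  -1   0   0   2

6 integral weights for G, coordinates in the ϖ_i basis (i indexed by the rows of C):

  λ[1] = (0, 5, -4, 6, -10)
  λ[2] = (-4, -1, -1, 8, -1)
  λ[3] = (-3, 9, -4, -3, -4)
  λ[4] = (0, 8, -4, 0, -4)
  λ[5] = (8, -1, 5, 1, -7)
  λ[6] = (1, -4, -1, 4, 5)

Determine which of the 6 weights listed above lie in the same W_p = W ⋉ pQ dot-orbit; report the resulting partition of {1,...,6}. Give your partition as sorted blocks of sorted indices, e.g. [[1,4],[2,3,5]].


Type D_5, rank 5, |W|=1920; reorder rows/cols to standard.

λ_j+ρ reflected into Ā_11 (⟨·,θ^∨⟩≤11); 5-tuples as given:

  [1] (2, 0, 3, 1, 3) · [2] (3, 0, 0, 2, 0) · [3] (2, 0, 3, 1, 3) · [4] (2, 0, 3, 1, 3) · [5] (3, 0, 0, 2, 0) · [6] (2, 0, 3, 1, 3)

Linkage partition of the 6 weights (2 classes, p=11):

[[1, 3, 4, 6], [2, 5]]


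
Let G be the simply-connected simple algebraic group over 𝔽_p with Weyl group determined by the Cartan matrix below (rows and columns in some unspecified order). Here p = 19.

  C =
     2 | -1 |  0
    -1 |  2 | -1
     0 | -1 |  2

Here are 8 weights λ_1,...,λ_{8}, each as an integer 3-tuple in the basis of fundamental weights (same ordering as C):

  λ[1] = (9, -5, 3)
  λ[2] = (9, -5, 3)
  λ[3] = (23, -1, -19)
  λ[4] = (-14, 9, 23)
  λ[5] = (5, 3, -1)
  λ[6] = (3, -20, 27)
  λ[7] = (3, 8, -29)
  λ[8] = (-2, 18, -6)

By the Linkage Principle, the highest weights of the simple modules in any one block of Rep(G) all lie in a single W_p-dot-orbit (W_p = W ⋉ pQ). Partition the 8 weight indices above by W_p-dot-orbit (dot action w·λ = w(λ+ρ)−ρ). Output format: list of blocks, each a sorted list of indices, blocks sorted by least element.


C ↔ A_3 under row/col permutation; |W(A_3)| = 24.

Ā_19 reps of the 8 weights (A_3, coords as presented):

  [1] (6, 4, 0) · [2] (6, 4, 0) · [3] (1, 13, 5) · [4] (3, 2, 4) · [5] (6, 4, 0) · [6] (6, 4, 0) · [7] (6, 4, 0) · [8] (1, 13, 5)

Partition of {1..8} into 3 W_19-dot-orbits:

[[1, 2, 5, 6, 7], [3, 8], [4]]


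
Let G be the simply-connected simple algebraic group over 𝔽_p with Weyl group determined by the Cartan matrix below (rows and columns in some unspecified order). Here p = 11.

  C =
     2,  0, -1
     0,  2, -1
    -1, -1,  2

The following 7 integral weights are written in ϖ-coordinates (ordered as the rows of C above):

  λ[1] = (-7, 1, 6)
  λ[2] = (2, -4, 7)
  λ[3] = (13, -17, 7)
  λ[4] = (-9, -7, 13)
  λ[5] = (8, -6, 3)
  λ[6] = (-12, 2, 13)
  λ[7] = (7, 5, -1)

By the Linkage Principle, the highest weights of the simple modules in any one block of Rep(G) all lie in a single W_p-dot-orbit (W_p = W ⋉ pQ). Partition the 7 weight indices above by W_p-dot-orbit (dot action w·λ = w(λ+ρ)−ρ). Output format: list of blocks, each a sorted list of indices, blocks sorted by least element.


Cartan matrix: type A_3 (|W|=24); un-permuting the 3 rows.

Alcove-folded reps (p=11, 7 weights, presented ϖ-order):

  [1] (6, 2, 1)
  [2] (3, 3, 5)
  [3] (5, 3, 0)
  [4] (5, 3, 0)
  [5] (6, 2, 1)
  [6] (5, 3, 0)
  [7] (5, 3, 0)

Grouping the 7 weights by Ā_11-representative: 3 linkage classes.

[[1, 5], [2], [3, 4, 6, 7]]


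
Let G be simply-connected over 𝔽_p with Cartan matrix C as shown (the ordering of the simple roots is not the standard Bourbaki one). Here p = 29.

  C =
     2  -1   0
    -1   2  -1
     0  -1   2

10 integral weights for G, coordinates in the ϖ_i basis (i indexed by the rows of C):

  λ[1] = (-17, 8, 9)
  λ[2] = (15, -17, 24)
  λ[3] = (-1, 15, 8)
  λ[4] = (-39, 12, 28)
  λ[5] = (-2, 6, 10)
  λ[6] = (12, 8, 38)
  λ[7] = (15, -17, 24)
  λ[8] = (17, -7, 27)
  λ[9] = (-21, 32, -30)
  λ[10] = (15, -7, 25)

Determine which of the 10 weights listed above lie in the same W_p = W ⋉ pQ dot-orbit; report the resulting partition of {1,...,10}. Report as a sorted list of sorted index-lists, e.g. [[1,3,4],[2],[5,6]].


Cartan matrix: type A_3 (|W|=24); un-permuting the 3 rows.

Ā_29 reps of the 10 weights (A_3, coords as presented):

  λ_1 → (9, 7, 3) · λ_2 → (0, 16, 9) · λ_3 → (0, 16, 9) · λ_4 → (0, 16, 9) · λ_5 → (1, 6, 11) · λ_6 → (9, 7, 3) · λ_7 → (0, 16, 9) · λ_8 → (1, 6, 11) · λ_9 → (0, 16, 9) · λ_10 → (3, 6, 13)

These 10 weights hit 4 W_29-dot-orbits; sizes (2, 5, 2, 1):

[[1, 6], [2, 3, 4, 7, 9], [5, 8], [10]]


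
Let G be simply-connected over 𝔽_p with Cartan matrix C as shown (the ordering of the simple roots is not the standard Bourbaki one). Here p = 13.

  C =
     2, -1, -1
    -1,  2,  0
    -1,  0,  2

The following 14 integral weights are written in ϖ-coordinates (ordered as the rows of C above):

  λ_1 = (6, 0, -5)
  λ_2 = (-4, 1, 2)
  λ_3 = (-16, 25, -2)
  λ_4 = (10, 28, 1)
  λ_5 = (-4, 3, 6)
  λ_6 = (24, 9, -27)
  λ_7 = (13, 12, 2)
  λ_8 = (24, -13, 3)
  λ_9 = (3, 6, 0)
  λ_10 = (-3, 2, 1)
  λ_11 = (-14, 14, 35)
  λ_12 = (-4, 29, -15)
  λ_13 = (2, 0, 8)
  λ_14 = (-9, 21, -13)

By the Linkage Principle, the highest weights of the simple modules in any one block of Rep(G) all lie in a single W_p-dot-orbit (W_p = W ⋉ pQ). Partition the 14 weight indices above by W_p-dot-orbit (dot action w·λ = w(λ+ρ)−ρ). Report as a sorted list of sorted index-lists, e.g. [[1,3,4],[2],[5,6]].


Root system A_3: the 3×3 matrix C matches after relabeling.

Folding the 14 weights λ_j+ρ into Ā_13 (reps in the given 3-coord order):

  λ_1+ρ ↦ (3, 1, 4) · λ_2+ρ ↦ (2, 1, 0) · λ_3+ρ ↦ (2, 1, 0) · λ_4+ρ ↦ (2, 1, 0) · λ_5+ρ ↦ (3, 1, 4) · λ_6+ρ ↦ (3, 1, 9) · λ_7+ρ ↦ (3, 1, 9) · λ_8+ρ ↦ (3, 1, 9) · λ_9+ρ ↦ (4, 7, 1) · λ_10+ρ ↦ (2, 1, 0) · λ_11+ρ ↦ (2, 1, 0) · λ_12+ρ ↦ (3, 1, 9) · λ_13+ρ ↦ (3, 1, 9) · λ_14+ρ ↦ (4, 7, 1)

4 distinct reps among the 14 weights ⇒ 4 W_13-linkage classes:

[[1, 5], [2, 3, 4, 10, 11], [6, 7, 8, 12, 13], [9, 14]]


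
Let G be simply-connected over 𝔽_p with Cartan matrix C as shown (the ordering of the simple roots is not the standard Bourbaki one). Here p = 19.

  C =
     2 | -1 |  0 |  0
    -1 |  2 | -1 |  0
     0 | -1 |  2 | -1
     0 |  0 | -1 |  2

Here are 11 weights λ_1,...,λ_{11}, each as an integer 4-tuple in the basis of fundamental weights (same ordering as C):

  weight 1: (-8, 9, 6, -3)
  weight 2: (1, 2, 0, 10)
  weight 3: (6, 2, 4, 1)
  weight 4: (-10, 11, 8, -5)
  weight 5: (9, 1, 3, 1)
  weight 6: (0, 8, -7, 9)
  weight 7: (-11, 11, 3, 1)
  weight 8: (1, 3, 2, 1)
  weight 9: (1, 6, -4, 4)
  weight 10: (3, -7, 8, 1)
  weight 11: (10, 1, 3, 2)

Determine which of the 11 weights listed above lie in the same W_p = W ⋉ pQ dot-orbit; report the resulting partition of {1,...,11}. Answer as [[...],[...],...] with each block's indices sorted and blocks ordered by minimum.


Type A_4, rank 4, |W|=120; reorder rows/cols to standard.

Each λ_j+ρ reduced to Ā_19; 4-tuples below use C's row order:

  [1] (7, 3, 5, 2)
  [2] (2, 3, 1, 11)
  [3] (7, 3, 5, 2)
  [4] (7, 3, 5, 2)
  [5] (10, 2, 4, 2)
  [6] (1, 3, 6, 4)
  [7] (10, 2, 4, 2)
  [8] (2, 4, 3, 2)
  [9] (2, 4, 3, 2)
  [10] (2, 4, 3, 2)
  [11] (10, 2, 4, 2)

Linkage partition of the 11 weights (5 classes, p=19):

[[1, 3, 4], [2], [5, 7, 11], [6], [8, 9, 10]]


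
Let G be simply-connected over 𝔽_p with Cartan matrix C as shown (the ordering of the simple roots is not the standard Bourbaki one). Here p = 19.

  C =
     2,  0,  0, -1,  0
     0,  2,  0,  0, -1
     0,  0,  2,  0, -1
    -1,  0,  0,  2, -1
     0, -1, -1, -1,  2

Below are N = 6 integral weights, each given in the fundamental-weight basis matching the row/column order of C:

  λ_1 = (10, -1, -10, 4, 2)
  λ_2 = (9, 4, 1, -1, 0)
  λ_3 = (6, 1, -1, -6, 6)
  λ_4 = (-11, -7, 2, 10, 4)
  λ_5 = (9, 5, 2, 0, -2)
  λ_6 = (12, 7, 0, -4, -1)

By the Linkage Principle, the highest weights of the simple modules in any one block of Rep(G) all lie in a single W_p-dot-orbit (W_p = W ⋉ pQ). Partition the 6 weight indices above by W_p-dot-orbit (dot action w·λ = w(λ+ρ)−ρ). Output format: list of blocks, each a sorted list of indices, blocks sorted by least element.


Type D_5, rank 5, |W|=1920; reorder rows/cols to standard.

Each λ_j+ρ reduced to Ā_19; 5-tuples below use C's row order:

  λ_1 → (10, 5, 2, 0, 1);  λ_2 → (10, 5, 2, 0, 1);  λ_3 → (2, 2, 0, 5, 2);  λ_4 → (10, 5, 2, 0, 1);  λ_5 → (10, 5, 2, 0, 1);  λ_6 → (10, 5, 2, 0, 1)

Linkage partition of the 6 weights (2 classes, p=19):

[[1, 2, 4, 5, 6], [3]]


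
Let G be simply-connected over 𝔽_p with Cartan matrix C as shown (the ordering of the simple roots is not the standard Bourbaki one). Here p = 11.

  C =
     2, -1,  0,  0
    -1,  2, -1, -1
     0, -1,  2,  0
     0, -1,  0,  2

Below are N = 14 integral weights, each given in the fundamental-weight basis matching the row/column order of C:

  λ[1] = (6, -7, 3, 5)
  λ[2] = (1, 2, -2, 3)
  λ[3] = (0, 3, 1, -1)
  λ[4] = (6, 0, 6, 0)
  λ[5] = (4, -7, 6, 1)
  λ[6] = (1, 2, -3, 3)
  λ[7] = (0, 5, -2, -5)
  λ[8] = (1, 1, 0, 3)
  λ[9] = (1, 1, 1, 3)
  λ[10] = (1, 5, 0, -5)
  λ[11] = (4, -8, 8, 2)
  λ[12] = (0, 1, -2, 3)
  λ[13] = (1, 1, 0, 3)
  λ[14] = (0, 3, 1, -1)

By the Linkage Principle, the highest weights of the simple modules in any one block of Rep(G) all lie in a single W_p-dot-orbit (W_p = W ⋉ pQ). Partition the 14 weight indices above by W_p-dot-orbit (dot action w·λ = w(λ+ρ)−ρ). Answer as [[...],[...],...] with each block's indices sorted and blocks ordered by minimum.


Type D_4, rank 4, |W|=192; reorder rows/cols to standard.

Alcove-folded reps (p=11, 14 weights, presented ϖ-order):

  λ_1 → (1, 4, 2, 0) · λ_2 → (2, 2, 1, 4) · λ_3 → (1, 4, 2, 0) · λ_4 → (2, 1, 2, 4) · λ_5 → (1, 1, 1, 4) · λ_6 → (2, 1, 2, 4) · λ_7 → (1, 1, 1, 4) · λ_8 → (2, 2, 1, 4) · λ_9 → (2, 1, 2, 4) · λ_10 → (2, 2, 1, 4) · λ_11 → (2, 1, 2, 4) · λ_12 → (1, 1, 1, 4) · λ_13 → (2, 2, 1, 4) · λ_14 → (1, 4, 2, 0)

Linkage partition of the 14 weights (4 classes, p=11):

[[1, 3, 14], [2, 8, 10, 13], [4, 6, 9, 11], [5, 7, 12]]
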